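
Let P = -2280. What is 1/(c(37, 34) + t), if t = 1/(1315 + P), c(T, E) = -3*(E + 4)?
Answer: -965/110011 ≈ -0.0087719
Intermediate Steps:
c(T, E) = -12 - 3*E (c(T, E) = -3*(4 + E) = -12 - 3*E)
t = -1/965 (t = 1/(1315 - 2280) = 1/(-965) = -1/965 ≈ -0.0010363)
1/(c(37, 34) + t) = 1/((-12 - 3*34) - 1/965) = 1/((-12 - 102) - 1/965) = 1/(-114 - 1/965) = 1/(-110011/965) = -965/110011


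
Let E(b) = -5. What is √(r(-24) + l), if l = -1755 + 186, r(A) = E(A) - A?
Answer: 5*I*√62 ≈ 39.37*I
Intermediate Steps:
r(A) = -5 - A
l = -1569
√(r(-24) + l) = √((-5 - 1*(-24)) - 1569) = √((-5 + 24) - 1569) = √(19 - 1569) = √(-1550) = 5*I*√62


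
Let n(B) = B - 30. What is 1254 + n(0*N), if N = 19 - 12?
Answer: 1224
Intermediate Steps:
N = 7
n(B) = -30 + B
1254 + n(0*N) = 1254 + (-30 + 0*7) = 1254 + (-30 + 0) = 1254 - 30 = 1224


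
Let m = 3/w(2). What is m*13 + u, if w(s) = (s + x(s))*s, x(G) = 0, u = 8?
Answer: 71/4 ≈ 17.750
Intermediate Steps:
w(s) = s² (w(s) = (s + 0)*s = s*s = s²)
m = ¾ (m = 3/(2²) = 3/4 = 3*(¼) = ¾ ≈ 0.75000)
m*13 + u = (¾)*13 + 8 = 39/4 + 8 = 71/4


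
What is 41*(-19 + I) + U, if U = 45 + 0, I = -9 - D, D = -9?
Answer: -734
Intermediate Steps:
I = 0 (I = -9 - 1*(-9) = -9 + 9 = 0)
U = 45
41*(-19 + I) + U = 41*(-19 + 0) + 45 = 41*(-19) + 45 = -779 + 45 = -734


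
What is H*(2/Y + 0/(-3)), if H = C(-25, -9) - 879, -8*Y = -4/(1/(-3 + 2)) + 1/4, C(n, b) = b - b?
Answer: 56256/17 ≈ 3309.2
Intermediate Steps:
C(n, b) = 0
Y = -17/32 (Y = -(-4/(1/(-3 + 2)) + 1/4)/8 = -(-4/(1/(-1)) + 1*(¼))/8 = -(-4/(-1) + ¼)/8 = -(-4*(-1) + ¼)/8 = -(4 + ¼)/8 = -⅛*17/4 = -17/32 ≈ -0.53125)
H = -879 (H = 0 - 879 = -879)
H*(2/Y + 0/(-3)) = -879*(2/(-17/32) + 0/(-3)) = -879*(2*(-32/17) + 0*(-⅓)) = -879*(-64/17 + 0) = -879*(-64/17) = 56256/17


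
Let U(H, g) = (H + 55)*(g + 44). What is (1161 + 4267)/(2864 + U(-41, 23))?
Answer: 2714/1901 ≈ 1.4277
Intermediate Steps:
U(H, g) = (44 + g)*(55 + H) (U(H, g) = (55 + H)*(44 + g) = (44 + g)*(55 + H))
(1161 + 4267)/(2864 + U(-41, 23)) = (1161 + 4267)/(2864 + (2420 + 44*(-41) + 55*23 - 41*23)) = 5428/(2864 + (2420 - 1804 + 1265 - 943)) = 5428/(2864 + 938) = 5428/3802 = 5428*(1/3802) = 2714/1901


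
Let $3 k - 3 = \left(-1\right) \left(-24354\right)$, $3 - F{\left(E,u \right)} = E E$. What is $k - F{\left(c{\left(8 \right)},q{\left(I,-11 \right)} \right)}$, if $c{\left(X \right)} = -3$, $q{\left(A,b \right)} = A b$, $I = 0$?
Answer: $8125$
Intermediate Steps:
$F{\left(E,u \right)} = 3 - E^{2}$ ($F{\left(E,u \right)} = 3 - E E = 3 - E^{2}$)
$k = 8119$ ($k = 1 + \frac{\left(-1\right) \left(-24354\right)}{3} = 1 + \frac{1}{3} \cdot 24354 = 1 + 8118 = 8119$)
$k - F{\left(c{\left(8 \right)},q{\left(I,-11 \right)} \right)} = 8119 - \left(3 - \left(-3\right)^{2}\right) = 8119 - \left(3 - 9\right) = 8119 - -6 = 8119 + 6 = 8125$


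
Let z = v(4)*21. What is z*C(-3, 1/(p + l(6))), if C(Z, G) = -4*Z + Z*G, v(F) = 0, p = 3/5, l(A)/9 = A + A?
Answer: 0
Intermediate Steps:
l(A) = 18*A (l(A) = 9*(A + A) = 9*(2*A) = 18*A)
p = 3/5 (p = 3*(1/5) = 3/5 ≈ 0.60000)
z = 0 (z = 0*21 = 0)
C(Z, G) = -4*Z + G*Z
z*C(-3, 1/(p + l(6))) = 0*(-3*(-4 + 1/(3/5 + 18*6))) = 0*(-3*(-4 + 1/(3/5 + 108))) = 0*(-3*(-4 + 1/(543/5))) = 0*(-3*(-4 + 5/543)) = 0*(-3*(-2167/543)) = 0*(2167/181) = 0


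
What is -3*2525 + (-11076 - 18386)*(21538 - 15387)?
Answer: -181228337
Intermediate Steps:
-3*2525 + (-11076 - 18386)*(21538 - 15387) = -7575 - 29462*6151 = -7575 - 181220762 = -181228337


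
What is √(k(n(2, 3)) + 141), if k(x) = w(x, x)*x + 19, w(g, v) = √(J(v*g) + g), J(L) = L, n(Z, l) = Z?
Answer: √(160 + 2*√6) ≈ 12.841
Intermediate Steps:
w(g, v) = √(g + g*v) (w(g, v) = √(v*g + g) = √(g*v + g) = √(g + g*v))
k(x) = 19 + x*√(x*(1 + x)) (k(x) = √(x*(1 + x))*x + 19 = x*√(x*(1 + x)) + 19 = 19 + x*√(x*(1 + x)))
√(k(n(2, 3)) + 141) = √((19 + 2*√(2*(1 + 2))) + 141) = √((19 + 2*√(2*3)) + 141) = √((19 + 2*√6) + 141) = √(160 + 2*√6)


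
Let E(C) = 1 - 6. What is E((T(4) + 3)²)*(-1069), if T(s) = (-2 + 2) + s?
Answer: 5345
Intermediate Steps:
T(s) = s (T(s) = 0 + s = s)
E(C) = -5
E((T(4) + 3)²)*(-1069) = -5*(-1069) = 5345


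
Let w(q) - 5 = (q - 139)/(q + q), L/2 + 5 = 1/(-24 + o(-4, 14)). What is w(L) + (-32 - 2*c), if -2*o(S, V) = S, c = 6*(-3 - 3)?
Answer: 5815/111 ≈ 52.387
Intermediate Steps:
c = -36 (c = 6*(-6) = -36)
o(S, V) = -S/2
L = -111/11 (L = -10 + 2/(-24 - ½*(-4)) = -10 + 2/(-24 + 2) = -10 + 2/(-22) = -10 + 2*(-1/22) = -10 - 1/11 = -111/11 ≈ -10.091)
w(q) = 5 + (-139 + q)/(2*q) (w(q) = 5 + (q - 139)/(q + q) = 5 + (-139 + q)/((2*q)) = 5 + (-139 + q)*(1/(2*q)) = 5 + (-139 + q)/(2*q))
w(L) + (-32 - 2*c) = (-139 + 11*(-111/11))/(2*(-111/11)) + (-32 - 2*(-36)) = (½)*(-11/111)*(-139 - 111) + (-32 + 72) = (½)*(-11/111)*(-250) + 40 = 1375/111 + 40 = 5815/111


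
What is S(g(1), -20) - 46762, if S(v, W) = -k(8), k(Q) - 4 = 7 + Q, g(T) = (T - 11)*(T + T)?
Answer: -46781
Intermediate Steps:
g(T) = 2*T*(-11 + T) (g(T) = (-11 + T)*(2*T) = 2*T*(-11 + T))
k(Q) = 11 + Q (k(Q) = 4 + (7 + Q) = 11 + Q)
S(v, W) = -19 (S(v, W) = -(11 + 8) = -1*19 = -19)
S(g(1), -20) - 46762 = -19 - 46762 = -46781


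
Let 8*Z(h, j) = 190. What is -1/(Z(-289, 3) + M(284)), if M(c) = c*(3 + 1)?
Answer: -4/4639 ≈ -0.00086225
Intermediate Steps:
Z(h, j) = 95/4 (Z(h, j) = (⅛)*190 = 95/4)
M(c) = 4*c (M(c) = c*4 = 4*c)
-1/(Z(-289, 3) + M(284)) = -1/(95/4 + 4*284) = -1/(95/4 + 1136) = -1/4639/4 = -1*4/4639 = -4/4639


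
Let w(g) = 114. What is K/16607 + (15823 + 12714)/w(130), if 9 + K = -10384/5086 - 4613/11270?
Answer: 485076850922873/1937797011885 ≈ 250.32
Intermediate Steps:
K = -46883027/4094230 (K = -9 + (-10384/5086 - 4613/11270) = -9 + (-10384*1/5086 - 4613*1/11270) = -9 + (-5192/2543 - 659/1610) = -9 - 10034957/4094230 = -46883027/4094230 ≈ -11.451)
K/16607 + (15823 + 12714)/w(130) = -46883027/4094230/16607 + (15823 + 12714)/114 = -46883027/4094230*1/16607 + 28537*(1/114) = -46883027/67992877610 + 28537/114 = 485076850922873/1937797011885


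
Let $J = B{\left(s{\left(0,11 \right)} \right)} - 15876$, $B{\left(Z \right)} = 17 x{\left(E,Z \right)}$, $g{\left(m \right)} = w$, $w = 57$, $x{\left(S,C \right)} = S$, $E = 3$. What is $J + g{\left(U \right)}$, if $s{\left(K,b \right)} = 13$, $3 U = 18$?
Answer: $-15768$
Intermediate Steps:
$U = 6$ ($U = \frac{1}{3} \cdot 18 = 6$)
$g{\left(m \right)} = 57$
$B{\left(Z \right)} = 51$ ($B{\left(Z \right)} = 17 \cdot 3 = 51$)
$J = -15825$ ($J = 51 - 15876 = -15825$)
$J + g{\left(U \right)} = -15825 + 57 = -15768$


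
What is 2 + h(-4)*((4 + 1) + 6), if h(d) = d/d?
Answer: 13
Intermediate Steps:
h(d) = 1
2 + h(-4)*((4 + 1) + 6) = 2 + 1*((4 + 1) + 6) = 2 + 1*(5 + 6) = 2 + 1*11 = 2 + 11 = 13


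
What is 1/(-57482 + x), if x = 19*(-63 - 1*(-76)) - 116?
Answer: -1/57351 ≈ -1.7436e-5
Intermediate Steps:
x = 131 (x = 19*(-63 + 76) - 116 = 19*13 - 116 = 247 - 116 = 131)
1/(-57482 + x) = 1/(-57482 + 131) = 1/(-57351) = -1/57351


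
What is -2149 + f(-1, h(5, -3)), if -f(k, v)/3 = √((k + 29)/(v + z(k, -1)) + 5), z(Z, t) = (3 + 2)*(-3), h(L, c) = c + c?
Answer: -2149 - √33 ≈ -2154.7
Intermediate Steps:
h(L, c) = 2*c
z(Z, t) = -15 (z(Z, t) = 5*(-3) = -15)
f(k, v) = -3*√(5 + (29 + k)/(-15 + v)) (f(k, v) = -3*√((k + 29)/(v - 15) + 5) = -3*√((29 + k)/(-15 + v) + 5) = -3*√(5 + (29 + k)/(-15 + v)))
-2149 + f(-1, h(5, -3)) = -2149 - 3*√(-1/(-15 + 2*(-3)))*√(47 - 5*2*(-3)) = -2149 - 3*√77*√(-1/(-15 - 6)) = -2149 - 3*√77*√(-1/(-21)) = -2149 - 3*√33/3 = -2149 - √33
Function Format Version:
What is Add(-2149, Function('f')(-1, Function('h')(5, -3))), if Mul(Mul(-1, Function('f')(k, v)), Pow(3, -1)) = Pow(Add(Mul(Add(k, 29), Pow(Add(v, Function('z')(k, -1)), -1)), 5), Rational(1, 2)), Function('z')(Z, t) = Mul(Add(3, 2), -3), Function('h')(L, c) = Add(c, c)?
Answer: Add(-2149, Mul(-1, Pow(33, Rational(1, 2)))) ≈ -2154.7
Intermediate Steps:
Function('h')(L, c) = Mul(2, c)
Function('z')(Z, t) = -15 (Function('z')(Z, t) = Mul(5, -3) = -15)
Function('f')(k, v) = Mul(-3, Pow(Add(5, Mul(Pow(Add(-15, v), -1), Add(29, k))), Rational(1, 2))) (Function('f')(k, v) = Mul(-3, Pow(Add(Mul(Add(k, 29), Pow(Add(v, -15), -1)), 5), Rational(1, 2))) = Mul(-3, Pow(Add(Mul(Add(29, k), Pow(Add(-15, v), -1)), 5), Rational(1, 2))) = Mul(-3, Pow(Add(Mul(Pow(Add(-15, v), -1), Add(29, k)), 5), Rational(1, 2))) = Mul(-3, Pow(Add(5, Mul(Pow(Add(-15, v), -1), Add(29, k))), Rational(1, 2))))
Add(-2149, Function('f')(-1, Function('h')(5, -3))) = Add(-2149, Mul(-3, Pow(Mul(Pow(Add(-15, Mul(2, -3)), -1), Add(-46, -1, Mul(5, Mul(2, -3)))), Rational(1, 2)))) = Add(-2149, Mul(-3, Pow(Mul(Pow(Add(-15, -6), -1), Add(-46, -1, Mul(5, -6))), Rational(1, 2)))) = Add(-2149, Mul(-3, Pow(Mul(Pow(-21, -1), Add(-46, -1, -30)), Rational(1, 2)))) = Add(-2149, Mul(-3, Pow(Mul(Rational(-1, 21), -77), Rational(1, 2)))) = Add(-2149, Mul(-3, Pow(Rational(11, 3), Rational(1, 2)))) = Add(-2149, Mul(-3, Mul(Rational(1, 3), Pow(33, Rational(1, 2))))) = Add(-2149, Mul(-1, Pow(33, Rational(1, 2))))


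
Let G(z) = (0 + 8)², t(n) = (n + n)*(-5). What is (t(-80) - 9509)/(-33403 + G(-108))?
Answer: 2903/11113 ≈ 0.26123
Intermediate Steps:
t(n) = -10*n (t(n) = (2*n)*(-5) = -10*n)
G(z) = 64 (G(z) = 8² = 64)
(t(-80) - 9509)/(-33403 + G(-108)) = (-10*(-80) - 9509)/(-33403 + 64) = (800 - 9509)/(-33339) = -8709*(-1/33339) = 2903/11113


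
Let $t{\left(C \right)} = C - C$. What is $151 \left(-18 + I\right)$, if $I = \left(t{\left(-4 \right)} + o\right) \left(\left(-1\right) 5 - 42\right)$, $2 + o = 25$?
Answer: $-165949$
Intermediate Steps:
$o = 23$ ($o = -2 + 25 = 23$)
$t{\left(C \right)} = 0$
$I = -1081$ ($I = \left(0 + 23\right) \left(\left(-1\right) 5 - 42\right) = 23 \left(-5 - 42\right) = 23 \left(-47\right) = -1081$)
$151 \left(-18 + I\right) = 151 \left(-18 - 1081\right) = 151 \left(-1099\right) = -165949$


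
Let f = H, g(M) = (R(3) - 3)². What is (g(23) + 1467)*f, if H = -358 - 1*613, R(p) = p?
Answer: -1424457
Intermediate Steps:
H = -971 (H = -358 - 613 = -971)
g(M) = 0 (g(M) = (3 - 3)² = 0² = 0)
f = -971
(g(23) + 1467)*f = (0 + 1467)*(-971) = 1467*(-971) = -1424457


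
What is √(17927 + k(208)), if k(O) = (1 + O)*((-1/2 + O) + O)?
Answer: √419066/2 ≈ 323.68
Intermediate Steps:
k(O) = (1 + O)*(-½ + 2*O) (k(O) = (1 + O)*((-1*½ + O) + O) = (1 + O)*((-½ + O) + O) = (1 + O)*(-½ + 2*O))
√(17927 + k(208)) = √(17927 + (-½ + 2*208² + (3/2)*208)) = √(17927 + (-½ + 2*43264 + 312)) = √(17927 + (-½ + 86528 + 312)) = √(17927 + 173679/2) = √(209533/2) = √419066/2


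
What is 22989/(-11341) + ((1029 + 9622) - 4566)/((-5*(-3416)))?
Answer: -64728427/38740856 ≈ -1.6708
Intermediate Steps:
22989/(-11341) + ((1029 + 9622) - 4566)/((-5*(-3416))) = 22989*(-1/11341) + (10651 - 4566)/17080 = -22989/11341 + 6085*(1/17080) = -22989/11341 + 1217/3416 = -64728427/38740856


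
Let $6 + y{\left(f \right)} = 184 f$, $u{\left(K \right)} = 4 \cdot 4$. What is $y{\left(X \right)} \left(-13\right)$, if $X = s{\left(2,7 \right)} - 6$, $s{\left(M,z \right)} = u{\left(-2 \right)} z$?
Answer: $-253474$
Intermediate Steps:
$u{\left(K \right)} = 16$
$s{\left(M,z \right)} = 16 z$
$X = 106$ ($X = 16 \cdot 7 - 6 = 112 - 6 = 106$)
$y{\left(f \right)} = -6 + 184 f$
$y{\left(X \right)} \left(-13\right) = \left(-6 + 184 \cdot 106\right) \left(-13\right) = \left(-6 + 19504\right) \left(-13\right) = 19498 \left(-13\right) = -253474$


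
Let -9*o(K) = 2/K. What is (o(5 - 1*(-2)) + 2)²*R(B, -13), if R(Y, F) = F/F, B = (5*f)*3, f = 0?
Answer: 15376/3969 ≈ 3.8740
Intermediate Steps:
o(K) = -2/(9*K)
B = 0 (B = (5*0)*3 = 0*3 = 0)
R(Y, F) = 1
(o(5 - 1*(-2)) + 2)²*R(B, -13) = (-2/(9*(5 - 1*(-2))) + 2)²*1 = (-2/(9*(5 + 2)) + 2)²*1 = (-2/9/7 + 2)²*1 = (-2/9*⅐ + 2)²*1 = (-2/63 + 2)²*1 = (124/63)²*1 = (15376/3969)*1 = 15376/3969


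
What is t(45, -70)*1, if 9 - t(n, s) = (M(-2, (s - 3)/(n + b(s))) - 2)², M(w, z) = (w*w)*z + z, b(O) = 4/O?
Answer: -231209280/2474329 ≈ -93.443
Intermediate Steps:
M(w, z) = z + z*w² (M(w, z) = w²*z + z = z*w² + z = z + z*w²)
t(n, s) = 9 - (-2 + 5*(-3 + s)/(n + 4/s))² (t(n, s) = 9 - (((s - 3)/(n + 4/s))*(1 + (-2)²) - 2)² = 9 - (((-3 + s)/(n + 4/s))*(1 + 4) - 2)² = 9 - (((-3 + s)/(n + 4/s))*5 - 2)² = 9 - (5*(-3 + s)/(n + 4/s) - 2)² = 9 - (-2 + 5*(-3 + s)/(n + 4/s))²)
t(45, -70)*1 = (9 - (-8 - 15*(-70) + 5*(-70)² - 2*45*(-70))²/(4 + 45*(-70))²)*1 = (9 - (-8 + 1050 + 5*4900 + 6300)²/(4 - 3150)²)*1 = (9 - 1*(-8 + 1050 + 24500 + 6300)²/(-3146)²)*1 = (9 - 1*1/9897316*31842²)*1 = (9 - 1*1/9897316*1013912964)*1 = (9 - 253478241/2474329)*1 = -231209280/2474329*1 = -231209280/2474329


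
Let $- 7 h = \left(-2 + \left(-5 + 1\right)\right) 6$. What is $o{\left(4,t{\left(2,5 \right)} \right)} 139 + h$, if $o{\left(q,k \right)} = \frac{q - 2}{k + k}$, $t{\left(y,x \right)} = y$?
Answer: $\frac{1045}{14} \approx 74.643$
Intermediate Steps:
$o{\left(q,k \right)} = \frac{-2 + q}{2 k}$
$h = \frac{36}{7}$ ($h = - \frac{\left(-2 + \left(-5 + 1\right)\right) 6}{7} = - \frac{\left(-2 - 4\right) 6}{7} = - \frac{\left(-6\right) 6}{7} = \left(- \frac{1}{7}\right) \left(-36\right) = \frac{36}{7} \approx 5.1429$)
$o{\left(4,t{\left(2,5 \right)} \right)} 139 + h = \frac{-2 + 4}{2 \cdot 2} \cdot 139 + \frac{36}{7} = \frac{1}{2} \cdot \frac{1}{2} \cdot 2 \cdot 139 + \frac{36}{7} = \frac{1}{2} \cdot 139 + \frac{36}{7} = \frac{139}{2} + \frac{36}{7} = \frac{1045}{14}$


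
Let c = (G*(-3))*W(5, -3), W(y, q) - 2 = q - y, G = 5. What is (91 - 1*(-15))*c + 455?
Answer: 9995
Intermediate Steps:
W(y, q) = 2 + q - y (W(y, q) = 2 + (q - y) = 2 + q - y)
c = 90 (c = (5*(-3))*(2 - 3 - 1*5) = -15*(2 - 3 - 5) = -15*(-6) = 90)
(91 - 1*(-15))*c + 455 = (91 - 1*(-15))*90 + 455 = (91 + 15)*90 + 455 = 106*90 + 455 = 9540 + 455 = 9995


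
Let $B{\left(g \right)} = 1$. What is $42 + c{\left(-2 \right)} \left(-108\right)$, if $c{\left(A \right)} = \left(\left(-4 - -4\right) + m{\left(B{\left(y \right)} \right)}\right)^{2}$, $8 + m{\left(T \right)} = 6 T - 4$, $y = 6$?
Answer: $-3846$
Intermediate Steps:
$m{\left(T \right)} = -12 + 6 T$ ($m{\left(T \right)} = -8 + \left(6 T - 4\right) = -8 + \left(-4 + 6 T\right) = -12 + 6 T$)
$c{\left(A \right)} = 36$ ($c{\left(A \right)} = \left(\left(-4 - -4\right) + \left(-12 + 6 \cdot 1\right)\right)^{2} = \left(\left(-4 + 4\right) + \left(-12 + 6\right)\right)^{2} = \left(0 - 6\right)^{2} = \left(-6\right)^{2} = 36$)
$42 + c{\left(-2 \right)} \left(-108\right) = 42 + 36 \left(-108\right) = 42 - 3888 = -3846$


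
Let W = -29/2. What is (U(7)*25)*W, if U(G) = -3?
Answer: 2175/2 ≈ 1087.5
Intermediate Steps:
W = -29/2 (W = -29*½ = -29/2 ≈ -14.500)
(U(7)*25)*W = -3*25*(-29/2) = -75*(-29/2) = 2175/2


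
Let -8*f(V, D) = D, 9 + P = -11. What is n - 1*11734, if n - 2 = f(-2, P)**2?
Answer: -46903/4 ≈ -11726.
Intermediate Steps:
P = -20 (P = -9 - 11 = -20)
f(V, D) = -D/8
n = 33/4 (n = 2 + (-1/8*(-20))**2 = 2 + (5/2)**2 = 2 + 25/4 = 33/4 ≈ 8.2500)
n - 1*11734 = 33/4 - 1*11734 = 33/4 - 11734 = -46903/4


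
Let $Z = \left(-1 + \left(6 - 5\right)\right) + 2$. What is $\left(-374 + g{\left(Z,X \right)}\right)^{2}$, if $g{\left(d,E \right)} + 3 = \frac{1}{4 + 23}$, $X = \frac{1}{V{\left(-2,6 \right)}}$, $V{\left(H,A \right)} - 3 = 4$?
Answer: $\frac{103591684}{729} \approx 1.421 \cdot 10^{5}$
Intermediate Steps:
$V{\left(H,A \right)} = 7$ ($V{\left(H,A \right)} = 3 + 4 = 7$)
$Z = 2$ ($Z = \left(-1 + \left(6 - 5\right)\right) + 2 = \left(-1 + 1\right) + 2 = 0 + 2 = 2$)
$X = \frac{1}{7} \approx 0.14286$
$g{\left(d,E \right)} = - \frac{80}{27}$ ($g{\left(d,E \right)} = -3 + \frac{1}{4 + 23} = -3 + \frac{1}{27} = - \frac{80}{27}$)
$\left(-374 + g{\left(Z,X \right)}\right)^{2} = \left(-374 - \frac{80}{27}\right)^{2} = \left(- \frac{10178}{27}\right)^{2} = \frac{103591684}{729}$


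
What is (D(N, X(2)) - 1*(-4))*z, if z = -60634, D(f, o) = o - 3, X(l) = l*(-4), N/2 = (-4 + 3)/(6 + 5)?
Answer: 424438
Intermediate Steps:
N = -2/11 (N = 2*((-4 + 3)/(6 + 5)) = 2*(-1/11) = -2/11 ≈ -0.18182)
X(l) = -4*l
D(f, o) = -3 + o
(D(N, X(2)) - 1*(-4))*z = ((-3 - 4*2) - 1*(-4))*(-60634) = ((-3 - 8) + 4)*(-60634) = (-11 + 4)*(-60634) = -7*(-60634) = 424438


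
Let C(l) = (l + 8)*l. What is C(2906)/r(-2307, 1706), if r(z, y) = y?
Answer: 4234042/853 ≈ 4963.7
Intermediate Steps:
C(l) = l*(8 + l) (C(l) = (8 + l)*l = l*(8 + l))
C(2906)/r(-2307, 1706) = (2906*(8 + 2906))/1706 = (2906*2914)*(1/1706) = 8468084*(1/1706) = 4234042/853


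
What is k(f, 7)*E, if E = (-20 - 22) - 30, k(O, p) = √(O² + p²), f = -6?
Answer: -72*√85 ≈ -663.81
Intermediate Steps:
E = -72 (E = -42 - 30 = -72)
k(f, 7)*E = √((-6)² + 7²)*(-72) = √(36 + 49)*(-72) = √85*(-72) = -72*√85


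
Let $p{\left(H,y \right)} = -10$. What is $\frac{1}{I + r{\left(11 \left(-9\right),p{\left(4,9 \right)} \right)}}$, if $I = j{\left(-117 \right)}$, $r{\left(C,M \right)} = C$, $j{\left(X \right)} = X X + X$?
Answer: $\frac{1}{13473} \approx 7.4223 \cdot 10^{-5}$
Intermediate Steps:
$j{\left(X \right)} = X + X^{2}$ ($j{\left(X \right)} = X^{2} + X = X + X^{2}$)
$I = 13572$ ($I = - 117 \left(1 - 117\right) = \left(-117\right) \left(-116\right) = 13572$)
$\frac{1}{I + r{\left(11 \left(-9\right),p{\left(4,9 \right)} \right)}} = \frac{1}{13572 + 11 \left(-9\right)} = \frac{1}{13572 - 99} = \frac{1}{13473}$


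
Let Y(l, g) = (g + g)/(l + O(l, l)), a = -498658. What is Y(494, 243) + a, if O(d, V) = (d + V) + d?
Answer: -492673861/988 ≈ -4.9866e+5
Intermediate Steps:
O(d, V) = V + 2*d (O(d, V) = (V + d) + d = V + 2*d)
Y(l, g) = g/(2*l) (Y(l, g) = (g + g)/(l + (l + 2*l)) = (2*g)/(l + 3*l) = (2*g)/((4*l)) = (2*g)*(1/(4*l)) = g/(2*l))
Y(494, 243) + a = (½)*243/494 - 498658 = (½)*243*(1/494) - 498658 = 243/988 - 498658 = -492673861/988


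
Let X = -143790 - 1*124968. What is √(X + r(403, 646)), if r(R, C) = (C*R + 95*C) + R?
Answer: √53353 ≈ 230.98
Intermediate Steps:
r(R, C) = R + 95*C + C*R (r(R, C) = (95*C + C*R) + R = R + 95*C + C*R)
X = -268758 (X = -143790 - 124968 = -268758)
√(X + r(403, 646)) = √(-268758 + (403 + 95*646 + 646*403)) = √(-268758 + (403 + 61370 + 260338)) = √(-268758 + 322111) = √53353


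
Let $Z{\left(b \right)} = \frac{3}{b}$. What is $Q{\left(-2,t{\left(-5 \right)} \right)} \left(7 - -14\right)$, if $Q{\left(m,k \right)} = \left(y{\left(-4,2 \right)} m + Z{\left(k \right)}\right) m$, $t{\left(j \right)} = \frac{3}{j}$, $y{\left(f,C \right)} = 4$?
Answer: $546$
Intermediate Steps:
$Q{\left(m,k \right)} = m \left(\frac{3}{k} + 4 m\right)$ ($Q{\left(m,k \right)} = \left(4 m + \frac{3}{k}\right) m = \left(\frac{3}{k} + 4 m\right) m = m \left(\frac{3}{k} + 4 m\right)$)
$Q{\left(-2,t{\left(-5 \right)} \right)} \left(7 - -14\right) = - \frac{2 \left(3 + 4 \frac{3}{-5} \left(-2\right)\right)}{3 \frac{1}{-5}} \left(7 - -14\right) = - \frac{2 \left(3 + 4 \cdot 3 \left(- \frac{1}{5}\right) \left(-2\right)\right)}{3 \left(- \frac{1}{5}\right)} \left(7 + 14\right) = - \frac{2 \left(3 + 4 \left(- \frac{3}{5}\right) \left(-2\right)\right)}{- \frac{3}{5}} \cdot 21 = \left(-2\right) \left(- \frac{5}{3}\right) \left(3 + \frac{24}{5}\right) 21 = \left(-2\right) \left(- \frac{5}{3}\right) \frac{39}{5} \cdot 21 = 26 \cdot 21 = 546$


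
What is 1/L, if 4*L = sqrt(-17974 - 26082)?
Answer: -I*sqrt(11014)/5507 ≈ -0.019057*I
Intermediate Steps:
L = I*sqrt(11014)/2 (L = sqrt(-17974 - 26082)/4 = sqrt(-44056)/4 = (2*I*sqrt(11014))/4 = I*sqrt(11014)/2 ≈ 52.474*I)
1/L = 1/(I*sqrt(11014)/2) = -I*sqrt(11014)/5507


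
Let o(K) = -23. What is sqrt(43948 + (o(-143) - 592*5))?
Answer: sqrt(40965) ≈ 202.40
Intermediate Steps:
sqrt(43948 + (o(-143) - 592*5)) = sqrt(43948 + (-23 - 592*5)) = sqrt(43948 + (-23 - 1*2960)) = sqrt(43948 + (-23 - 2960)) = sqrt(43948 - 2983) = sqrt(40965)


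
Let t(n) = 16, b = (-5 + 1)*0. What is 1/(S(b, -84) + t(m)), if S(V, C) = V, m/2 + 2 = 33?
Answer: 1/16 ≈ 0.062500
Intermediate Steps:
b = 0 (b = -4*0 = 0)
m = 62 (m = -4 + 2*33 = -4 + 66 = 62)
1/(S(b, -84) + t(m)) = 1/(0 + 16) = 1/16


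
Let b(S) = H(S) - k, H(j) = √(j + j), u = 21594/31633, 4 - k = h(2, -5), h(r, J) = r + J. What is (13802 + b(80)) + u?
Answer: 436398829/31633 + 4*√10 ≈ 13808.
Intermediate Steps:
h(r, J) = J + r
k = 7 (k = 4 - (-5 + 2) = 4 - 1*(-3) = 4 + 3 = 7)
u = 21594/31633 (u = 21594*(1/31633) = 21594/31633 ≈ 0.68264)
H(j) = √2*√j (H(j) = √(2*j) = √2*√j)
b(S) = -7 + √2*√S (b(S) = √2*√S - 1*7 = √2*√S - 7 = -7 + √2*√S)
(13802 + b(80)) + u = (13802 + (-7 + √2*√80)) + 21594/31633 = (13802 + (-7 + √2*(4*√5))) + 21594/31633 = (13802 + (-7 + 4*√10)) + 21594/31633 = (13795 + 4*√10) + 21594/31633 = 436398829/31633 + 4*√10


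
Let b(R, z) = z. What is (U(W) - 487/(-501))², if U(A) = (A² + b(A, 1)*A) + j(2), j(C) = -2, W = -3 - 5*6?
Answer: 279355588681/251001 ≈ 1.1130e+6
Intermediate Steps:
W = -33 (W = -3 - 30 = -33)
U(A) = -2 + A + A² (U(A) = (A² + 1*A) - 2 = (A² + A) - 2 = (A + A²) - 2 = -2 + A + A²)
(U(W) - 487/(-501))² = ((-2 - 33 + (-33)²) - 487/(-501))² = ((-2 - 33 + 1089) - 487*(-1/501))² = (1054 + 487/501)² = (528541/501)² = 279355588681/251001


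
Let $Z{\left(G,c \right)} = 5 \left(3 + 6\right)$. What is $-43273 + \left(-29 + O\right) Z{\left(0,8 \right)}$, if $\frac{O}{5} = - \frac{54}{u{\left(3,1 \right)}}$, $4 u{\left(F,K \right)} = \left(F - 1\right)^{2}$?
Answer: $-56728$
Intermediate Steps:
$u{\left(F,K \right)} = \frac{\left(-1 + F\right)^{2}}{4}$ ($u{\left(F,K \right)} = \frac{\left(F - 1\right)^{2}}{4} = \frac{\left(-1 + F\right)^{2}}{4}$)
$O = -270$ ($O = 5 \left(- \frac{54}{\frac{1}{4} \left(-1 + 3\right)^{2}}\right) = 5 \left(- \frac{54}{\frac{1}{4} \cdot 2^{2}}\right) = 5 \left(- \frac{54}{\frac{1}{4} \cdot 4}\right) = 5 \left(- \frac{54}{1}\right) = 5 \left(\left(-54\right) 1\right) = 5 \left(-54\right) = -270$)
$Z{\left(G,c \right)} = 45$ ($Z{\left(G,c \right)} = 5 \cdot 9 = 45$)
$-43273 + \left(-29 + O\right) Z{\left(0,8 \right)} = -43273 + \left(-29 - 270\right) 45 = -43273 - 13455 = -56728$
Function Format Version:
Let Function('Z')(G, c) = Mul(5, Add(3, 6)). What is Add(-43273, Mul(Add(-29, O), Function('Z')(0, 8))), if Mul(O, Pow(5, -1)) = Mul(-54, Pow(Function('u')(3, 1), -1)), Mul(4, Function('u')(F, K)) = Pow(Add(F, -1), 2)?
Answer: -56728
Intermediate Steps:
Function('u')(F, K) = Mul(Rational(1, 4), Pow(Add(-1, F), 2)) (Function('u')(F, K) = Mul(Rational(1, 4), Pow(Add(F, -1), 2)) = Mul(Rational(1, 4), Pow(Add(-1, F), 2)))
O = -270 (O = Mul(5, Mul(-54, Pow(Mul(Rational(1, 4), Pow(Add(-1, 3), 2)), -1))) = Mul(5, Mul(-54, Pow(Mul(Rational(1, 4), Pow(2, 2)), -1))) = Mul(5, Mul(-54, Pow(Mul(Rational(1, 4), 4), -1))) = Mul(5, Mul(-54, Pow(1, -1))) = Mul(5, Mul(-54, 1)) = Mul(5, -54) = -270)
Function('Z')(G, c) = 45 (Function('Z')(G, c) = Mul(5, 9) = 45)
Add(-43273, Mul(Add(-29, O), Function('Z')(0, 8))) = Add(-43273, Mul(Add(-29, -270), 45)) = Add(-43273, Mul(-299, 45)) = Add(-43273, -13455) = -56728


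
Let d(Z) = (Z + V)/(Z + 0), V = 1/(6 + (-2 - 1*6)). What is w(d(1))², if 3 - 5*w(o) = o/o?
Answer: 4/25 ≈ 0.16000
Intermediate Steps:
V = -½ (V = 1/(6 + (-2 - 6)) = 1/(6 - 8) = 1/(-2) = -½ ≈ -0.50000)
d(Z) = (-½ + Z)/Z (d(Z) = (Z - ½)/(Z + 0) = (-½ + Z)/Z)
w(o) = ⅖ (w(o) = ⅗ - o/(5*o) = ⅗ - ⅕*1 = ⅗ - ⅕ = ⅖)
w(d(1))² = (⅖)² = 4/25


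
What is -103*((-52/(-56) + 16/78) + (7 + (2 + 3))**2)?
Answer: -8162029/546 ≈ -14949.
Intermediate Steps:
-103*((-52/(-56) + 16/78) + (7 + (2 + 3))**2) = -103*((-52*(-1/56) + 16*(1/78)) + (7 + 5)**2) = -103*((13/14 + 8/39) + 12**2) = -103*(619/546 + 144) = -103*79243/546 = -8162029/546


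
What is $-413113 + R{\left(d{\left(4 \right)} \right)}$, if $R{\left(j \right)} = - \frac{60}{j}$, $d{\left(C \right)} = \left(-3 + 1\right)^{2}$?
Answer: $-413128$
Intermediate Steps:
$d{\left(C \right)} = 4$ ($d{\left(C \right)} = \left(-2\right)^{2} = 4$)
$-413113 + R{\left(d{\left(4 \right)} \right)} = -413113 - \frac{60}{4} = -413113 - 15 = -413128$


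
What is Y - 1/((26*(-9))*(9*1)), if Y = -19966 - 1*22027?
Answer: -88437257/2106 ≈ -41993.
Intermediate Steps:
Y = -41993 (Y = -19966 - 22027 = -41993)
Y - 1/((26*(-9))*(9*1)) = -41993 - 1/((26*(-9))*(9*1)) = -41993 - 1/((-234*9)) = -41993 - 1/(-2106) = -41993 - 1*(-1/2106) = -41993 + 1/2106 = -88437257/2106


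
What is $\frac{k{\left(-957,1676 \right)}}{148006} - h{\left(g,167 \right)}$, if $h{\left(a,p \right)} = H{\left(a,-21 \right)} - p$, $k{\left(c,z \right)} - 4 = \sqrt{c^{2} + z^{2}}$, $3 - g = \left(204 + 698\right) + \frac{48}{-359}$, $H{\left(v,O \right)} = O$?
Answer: $\frac{13912566}{74003} + \frac{5 \sqrt{148993}}{148006} \approx 188.01$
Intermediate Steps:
$g = - \frac{322693}{359}$ ($g = 3 - \left(\left(204 + 698\right) + \frac{48}{-359}\right) = 3 - \left(902 + 48 \left(- \frac{1}{359}\right)\right) = 3 - \left(902 - \frac{48}{359}\right) = 3 - \frac{323770}{359} = - \frac{322693}{359} \approx -898.87$)
$k{\left(c,z \right)} = 4 + \sqrt{c^{2} + z^{2}}$
$h{\left(a,p \right)} = -21 - p$
$\frac{k{\left(-957,1676 \right)}}{148006} - h{\left(g,167 \right)} = \frac{4 + \sqrt{\left(-957\right)^{2} + 1676^{2}}}{148006} - \left(-21 - 167\right) = \left(4 + \sqrt{915849 + 2808976}\right) \frac{1}{148006} - \left(-21 - 167\right) = \left(4 + \sqrt{3724825}\right) \frac{1}{148006} - -188 = \left(4 + 5 \sqrt{148993}\right) \frac{1}{148006} + 188 = \left(\frac{2}{74003} + \frac{5 \sqrt{148993}}{148006}\right) + 188 = \frac{13912566}{74003} + \frac{5 \sqrt{148993}}{148006}$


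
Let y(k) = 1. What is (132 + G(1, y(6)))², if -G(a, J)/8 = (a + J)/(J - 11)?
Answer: 446224/25 ≈ 17849.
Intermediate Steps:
G(a, J) = -8*(J + a)/(-11 + J) (G(a, J) = -8*(a + J)/(J - 11) = -8*(J + a)/(-11 + J))
(132 + G(1, y(6)))² = (132 + 8*(-1*1 - 1*1)/(-11 + 1))² = (132 + 8*(-1 - 1)/(-10))² = (132 + 8*(-⅒)*(-2))² = (132 + 8/5)² = (668/5)² = 446224/25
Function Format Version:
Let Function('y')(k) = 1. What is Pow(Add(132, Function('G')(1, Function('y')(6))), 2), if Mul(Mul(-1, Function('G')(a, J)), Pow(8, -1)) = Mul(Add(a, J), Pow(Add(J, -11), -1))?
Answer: Rational(446224, 25) ≈ 17849.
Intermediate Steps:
Function('G')(a, J) = Mul(-8, Pow(Add(-11, J), -1), Add(J, a)) (Function('G')(a, J) = Mul(-8, Mul(Add(a, J), Pow(Add(J, -11), -1))) = Mul(-8, Mul(Add(J, a), Pow(Add(-11, J), -1))) = Mul(-8, Mul(Pow(Add(-11, J), -1), Add(J, a))) = Mul(-8, Pow(Add(-11, J), -1), Add(J, a)))
Pow(Add(132, Function('G')(1, Function('y')(6))), 2) = Pow(Add(132, Mul(8, Pow(Add(-11, 1), -1), Add(Mul(-1, 1), Mul(-1, 1)))), 2) = Pow(Add(132, Mul(8, Pow(-10, -1), Add(-1, -1))), 2) = Pow(Add(132, Mul(8, Rational(-1, 10), -2)), 2) = Pow(Add(132, Rational(8, 5)), 2) = Pow(Rational(668, 5), 2) = Rational(446224, 25)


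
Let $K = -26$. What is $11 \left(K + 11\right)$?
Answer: $-165$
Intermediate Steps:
$11 \left(K + 11\right) = 11 \left(-26 + 11\right) = 11 \left(-15\right) = -165$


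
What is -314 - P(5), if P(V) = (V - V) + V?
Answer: -319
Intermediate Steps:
P(V) = V (P(V) = 0 + V = V)
-314 - P(5) = -314 - 1*5 = -314 - 5 = -319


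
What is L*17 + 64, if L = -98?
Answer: -1602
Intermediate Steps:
L*17 + 64 = -98*17 + 64 = -1666 + 64 = -1602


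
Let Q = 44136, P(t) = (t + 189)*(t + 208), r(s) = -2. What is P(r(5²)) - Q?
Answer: -5614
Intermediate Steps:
P(t) = (189 + t)*(208 + t)
P(r(5²)) - Q = (39312 + (-2)² + 397*(-2)) - 1*44136 = (39312 + 4 - 794) - 44136 = 38522 - 44136 = -5614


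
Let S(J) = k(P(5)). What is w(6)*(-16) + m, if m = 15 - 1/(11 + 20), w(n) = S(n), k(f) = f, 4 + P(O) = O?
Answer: -32/31 ≈ -1.0323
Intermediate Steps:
P(O) = -4 + O
S(J) = 1 (S(J) = -4 + 5 = 1)
w(n) = 1
m = 464/31 (m = 15 - 1/31 = 464/31 ≈ 14.968)
w(6)*(-16) + m = 1*(-16) + 464/31 = -16 + 464/31 = -32/31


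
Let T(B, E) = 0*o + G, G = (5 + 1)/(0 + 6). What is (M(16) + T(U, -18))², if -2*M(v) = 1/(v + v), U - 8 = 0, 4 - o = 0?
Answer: 3969/4096 ≈ 0.96899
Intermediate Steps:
o = 4 (o = 4 - 1*0 = 4 + 0 = 4)
U = 8 (U = 8 + 0 = 8)
G = 1 (G = 6/6 = 6*(⅙) = 1)
M(v) = -1/(4*v) (M(v) = -1/(2*(v + v)) = -1/(2*v)/2 = -1/(4*v))
T(B, E) = 1 (T(B, E) = 0*4 + 1 = 0 + 1 = 1)
(M(16) + T(U, -18))² = (-¼/16 + 1)² = (-¼*1/16 + 1)² = (-1/64 + 1)² = (63/64)² = 3969/4096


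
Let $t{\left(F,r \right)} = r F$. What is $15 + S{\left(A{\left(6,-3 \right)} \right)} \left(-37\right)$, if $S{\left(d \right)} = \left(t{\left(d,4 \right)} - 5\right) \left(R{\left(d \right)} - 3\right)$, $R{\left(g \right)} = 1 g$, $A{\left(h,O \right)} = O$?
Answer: $-3759$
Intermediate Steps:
$t{\left(F,r \right)} = F r$
$R{\left(g \right)} = g$
$S{\left(d \right)} = \left(-5 + 4 d\right) \left(-3 + d\right)$ ($S{\left(d \right)} = \left(d 4 - 5\right) \left(d - 3\right) = \left(4 d - 5\right) \left(-3 + d\right) = \left(-5 + 4 d\right) \left(-3 + d\right)$)
$15 + S{\left(A{\left(6,-3 \right)} \right)} \left(-37\right) = 15 + \left(15 - -51 + 4 \left(-3\right)^{2}\right) \left(-37\right) = 15 + \left(15 + 51 + 4 \cdot 9\right) \left(-37\right) = 15 + \left(15 + 51 + 36\right) \left(-37\right) = 15 + 102 \left(-37\right) = 15 - 3774 = -3759$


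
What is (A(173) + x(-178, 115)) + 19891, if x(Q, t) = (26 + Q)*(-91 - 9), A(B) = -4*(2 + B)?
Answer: 34391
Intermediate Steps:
A(B) = -8 - 4*B
x(Q, t) = -2600 - 100*Q (x(Q, t) = (26 + Q)*(-100) = -2600 - 100*Q)
(A(173) + x(-178, 115)) + 19891 = ((-8 - 4*173) + (-2600 - 100*(-178))) + 19891 = ((-8 - 692) + (-2600 + 17800)) + 19891 = (-700 + 15200) + 19891 = 14500 + 19891 = 34391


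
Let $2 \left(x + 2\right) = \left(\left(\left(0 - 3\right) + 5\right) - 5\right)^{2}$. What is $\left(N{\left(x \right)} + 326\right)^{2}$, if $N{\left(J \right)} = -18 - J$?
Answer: $\frac{373321}{4} \approx 93330.0$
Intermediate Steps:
$x = \frac{5}{2}$ ($x = -2 + \frac{\left(\left(\left(0 - 3\right) + 5\right) - 5\right)^{2}}{2} = -2 + \frac{\left(\left(-3 + 5\right) - 5\right)^{2}}{2} = -2 + \frac{\left(2 - 5\right)^{2}}{2} = -2 + \frac{\left(-3\right)^{2}}{2} = -2 + \frac{1}{2} \cdot 9 = -2 + \frac{9}{2} = \frac{5}{2} \approx 2.5$)
$\left(N{\left(x \right)} + 326\right)^{2} = \left(\left(-18 - \frac{5}{2}\right) + 326\right)^{2} = \left(- \frac{41}{2} + 326\right)^{2} = \left(\frac{611}{2}\right)^{2} = \frac{373321}{4}$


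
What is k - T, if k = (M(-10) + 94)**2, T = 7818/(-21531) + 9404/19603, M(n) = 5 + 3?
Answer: 1463729958234/140690731 ≈ 10404.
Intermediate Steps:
M(n) = 8
T = 16407090/140690731 (T = 7818*(-1/21531) + 9404*(1/19603) = -2606/7177 + 9404/19603 = 16407090/140690731 ≈ 0.11662)
k = 10404 (k = (8 + 94)**2 = 102**2 = 10404)
k - T = 10404 - 1*16407090/140690731 = 10404 - 16407090/140690731 = 1463729958234/140690731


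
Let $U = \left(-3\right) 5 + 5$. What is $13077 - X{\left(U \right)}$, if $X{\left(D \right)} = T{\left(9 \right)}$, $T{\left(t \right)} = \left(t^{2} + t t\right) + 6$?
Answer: $12909$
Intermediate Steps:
$U = -10$ ($U = -15 + 5 = -10$)
$T{\left(t \right)} = 6 + 2 t^{2}$ ($T{\left(t \right)} = \left(t^{2} + t^{2}\right) + 6 = 2 t^{2} + 6 = 6 + 2 t^{2}$)
$X{\left(D \right)} = 168$ ($X{\left(D \right)} = 6 + 2 \cdot 9^{2} = 6 + 2 \cdot 81 = 6 + 162 = 168$)
$13077 - X{\left(U \right)} = 13077 - 168 = 12909$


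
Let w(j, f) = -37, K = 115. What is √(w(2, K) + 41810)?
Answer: √41773 ≈ 204.38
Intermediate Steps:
√(w(2, K) + 41810) = √(-37 + 41810) = √41773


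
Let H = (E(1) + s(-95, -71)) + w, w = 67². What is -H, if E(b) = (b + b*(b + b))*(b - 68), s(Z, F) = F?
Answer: -4217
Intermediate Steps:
w = 4489
E(b) = (-68 + b)*(b + 2*b²) (E(b) = (b + b*(2*b))*(-68 + b) = (b + 2*b²)*(-68 + b) = (-68 + b)*(b + 2*b²))
H = 4217 (H = (1*(-68 - 135*1 + 2*1²) - 71) + 4489 = (1*(-68 - 135 + 2*1) - 71) + 4489 = (1*(-68 - 135 + 2) - 71) + 4489 = (1*(-201) - 71) + 4489 = (-201 - 71) + 4489 = -272 + 4489 = 4217)
-H = -1*4217 = -4217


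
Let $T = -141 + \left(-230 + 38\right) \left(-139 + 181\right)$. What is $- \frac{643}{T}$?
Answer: $\frac{643}{8205} \approx 0.078367$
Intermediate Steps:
$T = -8205$ ($T = -141 - 8064 = -8205$)
$- \frac{643}{T} = - \frac{643}{-8205} = \left(-643\right) \left(- \frac{1}{8205}\right) = \frac{643}{8205}$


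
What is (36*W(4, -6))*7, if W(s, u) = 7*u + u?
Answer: -12096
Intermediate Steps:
W(s, u) = 8*u
(36*W(4, -6))*7 = (36*(8*(-6)))*7 = (36*(-48))*7 = -1728*7 = -12096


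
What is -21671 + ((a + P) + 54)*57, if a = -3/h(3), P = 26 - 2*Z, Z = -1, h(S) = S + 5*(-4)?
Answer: -288778/17 ≈ -16987.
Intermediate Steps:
h(S) = -20 + S (h(S) = S - 20 = -20 + S)
P = 28 (P = 26 - 2*(-1) = 26 + 2 = 28)
a = 3/17 (a = -3/(-20 + 3) = -3/(-17) = -3*(-1/17) = 3/17 ≈ 0.17647)
-21671 + ((a + P) + 54)*57 = -21671 + ((3/17 + 28) + 54)*57 = -21671 + (479/17 + 54)*57 = -21671 + (1397/17)*57 = -21671 + 79629/17 = -288778/17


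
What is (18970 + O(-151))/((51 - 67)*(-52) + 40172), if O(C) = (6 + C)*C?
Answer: 40865/41004 ≈ 0.99661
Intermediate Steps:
O(C) = C*(6 + C)
(18970 + O(-151))/((51 - 67)*(-52) + 40172) = (18970 - 151*(6 - 151))/((51 - 67)*(-52) + 40172) = (18970 - 151*(-145))/(-16*(-52) + 40172) = (18970 + 21895)/(832 + 40172) = 40865/41004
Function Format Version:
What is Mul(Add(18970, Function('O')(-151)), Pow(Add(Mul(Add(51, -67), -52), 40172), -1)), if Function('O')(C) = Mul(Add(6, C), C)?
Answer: Rational(40865, 41004) ≈ 0.99661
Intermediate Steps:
Function('O')(C) = Mul(C, Add(6, C))
Mul(Add(18970, Function('O')(-151)), Pow(Add(Mul(Add(51, -67), -52), 40172), -1)) = Mul(Add(18970, Mul(-151, Add(6, -151))), Pow(Add(Mul(Add(51, -67), -52), 40172), -1)) = Mul(Add(18970, Mul(-151, -145)), Pow(Add(Mul(-16, -52), 40172), -1)) = Mul(Add(18970, 21895), Pow(Add(832, 40172), -1)) = Mul(40865, Pow(41004, -1)) = Mul(40865, Rational(1, 41004)) = Rational(40865, 41004)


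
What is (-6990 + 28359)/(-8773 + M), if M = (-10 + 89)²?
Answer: -7123/844 ≈ -8.4396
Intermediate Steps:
M = 6241 (M = 79² = 6241)
(-6990 + 28359)/(-8773 + M) = (-6990 + 28359)/(-8773 + 6241) = 21369/(-2532) = 21369*(-1/2532) = -7123/844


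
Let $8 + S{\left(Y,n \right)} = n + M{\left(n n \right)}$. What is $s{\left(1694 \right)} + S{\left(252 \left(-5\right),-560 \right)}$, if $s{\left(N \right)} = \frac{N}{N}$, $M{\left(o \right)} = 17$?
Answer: $-550$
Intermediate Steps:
$S{\left(Y,n \right)} = 9 + n$ ($S{\left(Y,n \right)} = -8 + \left(n + 17\right) = -8 + \left(17 + n\right) = 9 + n$)
$s{\left(N \right)} = 1$
$s{\left(1694 \right)} + S{\left(252 \left(-5\right),-560 \right)} = 1 + \left(9 - 560\right) = 1 - 551 = -550$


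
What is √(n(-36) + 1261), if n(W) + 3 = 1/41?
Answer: 3*√234971/41 ≈ 35.469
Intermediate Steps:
n(W) = -122/41 (n(W) = -3 + 1/41 = -122/41)
√(n(-36) + 1261) = √(-122/41 + 1261) = √(51579/41) = 3*√234971/41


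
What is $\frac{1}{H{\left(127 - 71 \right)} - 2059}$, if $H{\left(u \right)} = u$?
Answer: $- \frac{1}{2003} \approx -0.00049925$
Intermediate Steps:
$\frac{1}{H{\left(127 - 71 \right)} - 2059} = \frac{1}{\left(127 - 71\right) - 2059} = \frac{1}{56 - 2059} = \frac{1}{-2003} = - \frac{1}{2003}$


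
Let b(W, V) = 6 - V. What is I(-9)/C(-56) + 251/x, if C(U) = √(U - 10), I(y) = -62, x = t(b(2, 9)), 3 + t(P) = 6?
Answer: 251/3 + 31*I*√66/33 ≈ 83.667 + 7.6317*I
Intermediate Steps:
t(P) = 3 (t(P) = -3 + 6 = 3)
x = 3
C(U) = √(-10 + U)
I(-9)/C(-56) + 251/x = -62/√(-10 - 56) + 251/3 = -62*(-I*√66/66) + 251*(⅓) = -62*(-I*√66/66) + 251/3 = -(-31)*I*√66/33 + 251/3 = 31*I*√66/33 + 251/3 = 251/3 + 31*I*√66/33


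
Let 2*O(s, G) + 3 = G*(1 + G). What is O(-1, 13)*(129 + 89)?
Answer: 19511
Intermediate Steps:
O(s, G) = -3/2 + G*(1 + G)/2 (O(s, G) = -3/2 + (G*(1 + G))/2 = -3/2 + G*(1 + G)/2)
O(-1, 13)*(129 + 89) = (-3/2 + (½)*13 + (½)*13²)*(129 + 89) = (-3/2 + 13/2 + (½)*169)*218 = (-3/2 + 13/2 + 169/2)*218 = (179/2)*218 = 19511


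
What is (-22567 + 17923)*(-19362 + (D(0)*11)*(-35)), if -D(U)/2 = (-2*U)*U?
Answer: 89917128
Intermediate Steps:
D(U) = 4*U² (D(U) = -2*(-2*U)*U = -(-4)*U² = 4*U²)
(-22567 + 17923)*(-19362 + (D(0)*11)*(-35)) = (-22567 + 17923)*(-19362 + ((4*0²)*11)*(-35)) = -4644*(-19362 + ((4*0)*11)*(-35)) = -4644*(-19362 + (0*11)*(-35)) = -4644*(-19362 + 0*(-35)) = -4644*(-19362 + 0) = -4644*(-19362) = 89917128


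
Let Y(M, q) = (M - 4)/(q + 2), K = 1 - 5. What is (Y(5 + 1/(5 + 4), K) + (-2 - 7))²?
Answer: 7396/81 ≈ 91.309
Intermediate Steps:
K = -4
Y(M, q) = (-4 + M)/(2 + q)
(Y(5 + 1/(5 + 4), K) + (-2 - 7))² = ((-4 + (5 + 1/(5 + 4)))/(2 - 4) + (-2 - 7))² = ((-4 + (5 + 1/9))/(-2) - 9)² = (-(-4 + (5 + ⅑))/2 - 9)² = (-(-4 + 46/9)/2 - 9)² = (-½*10/9 - 9)² = (-5/9 - 9)² = (-86/9)² = 7396/81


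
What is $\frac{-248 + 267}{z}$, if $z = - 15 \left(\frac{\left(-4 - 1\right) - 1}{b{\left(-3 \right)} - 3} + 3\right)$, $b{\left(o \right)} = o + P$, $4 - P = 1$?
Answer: $- \frac{19}{75} \approx -0.25333$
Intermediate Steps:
$P = 3$ ($P = 4 - 1 = 3$)
$b{\left(o \right)} = 3 + o$ ($b{\left(o \right)} = o + 3 = 3 + o$)
$z = -75$ ($z = - 15 \left(\frac{\left(-4 - 1\right) - 1}{\left(3 - 3\right) - 3} + 3\right) = - 15 \left(\frac{\left(-4 - 1\right) - 1}{0 - 3} + 3\right) = - 15 \left(\frac{-5 - 1}{-3} + 3\right) = - 15 \left(\left(-6\right) \left(- \frac{1}{3}\right) + 3\right) = - 15 \left(2 + 3\right) = \left(-15\right) 5 = -75$)
$\frac{-248 + 267}{z} = \frac{-248 + 267}{-75} = 19 \left(- \frac{1}{75}\right) = - \frac{19}{75}$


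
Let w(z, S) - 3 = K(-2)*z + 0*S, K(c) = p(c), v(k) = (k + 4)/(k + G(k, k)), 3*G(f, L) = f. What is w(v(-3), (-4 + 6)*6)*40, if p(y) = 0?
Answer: 120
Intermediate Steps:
G(f, L) = f/3
v(k) = 3*(4 + k)/(4*k) (v(k) = (k + 4)/(k + k/3) = (4 + k)/((4*k/3)) = (4 + k)*(3/(4*k)) = 3*(4 + k)/(4*k))
K(c) = 0
w(z, S) = 3 (w(z, S) = 3 + (0*z + 0*S) = 3 + (0 + 0) = 3 + 0 = 3)
w(v(-3), (-4 + 6)*6)*40 = 3*40 = 120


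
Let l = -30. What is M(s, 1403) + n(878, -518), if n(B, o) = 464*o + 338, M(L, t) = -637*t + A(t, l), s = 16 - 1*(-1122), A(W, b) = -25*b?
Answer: -1132975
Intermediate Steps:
s = 1138 (s = 16 + 1122 = 1138)
M(L, t) = 750 - 637*t (M(L, t) = -637*t - 25*(-30) = -637*t + 750 = 750 - 637*t)
n(B, o) = 338 + 464*o
M(s, 1403) + n(878, -518) = (750 - 637*1403) + (338 + 464*(-518)) = (750 - 893711) + (338 - 240352) = -892961 - 240014 = -1132975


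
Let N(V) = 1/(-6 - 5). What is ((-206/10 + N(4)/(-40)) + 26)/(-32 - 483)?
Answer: -2377/226600 ≈ -0.010490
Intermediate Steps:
N(V) = -1/11 (N(V) = 1/(-11) = -1/11)
((-206/10 + N(4)/(-40)) + 26)/(-32 - 483) = ((-206/10 - 1/11/(-40)) + 26)/(-32 - 483) = ((-206*⅒ - 1/11*(-1/40)) + 26)/(-515) = ((-103/5 + 1/440) + 26)*(-1/515) = (-9063/440 + 26)*(-1/515) = (2377/440)*(-1/515) = -2377/226600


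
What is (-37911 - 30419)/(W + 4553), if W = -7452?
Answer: 68330/2899 ≈ 23.570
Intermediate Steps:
(-37911 - 30419)/(W + 4553) = (-37911 - 30419)/(-7452 + 4553) = -68330/(-2899) = -68330*(-1/2899) = 68330/2899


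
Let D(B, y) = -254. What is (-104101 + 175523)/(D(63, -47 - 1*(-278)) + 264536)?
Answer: 35711/132141 ≈ 0.27025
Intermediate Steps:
(-104101 + 175523)/(D(63, -47 - 1*(-278)) + 264536) = (-104101 + 175523)/(-254 + 264536) = 71422/264282 = 71422*(1/264282) = 35711/132141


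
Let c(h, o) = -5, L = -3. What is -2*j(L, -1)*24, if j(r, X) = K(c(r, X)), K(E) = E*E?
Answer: -1200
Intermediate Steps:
K(E) = E**2
j(r, X) = 25 (j(r, X) = (-5)**2 = 25)
-2*j(L, -1)*24 = -2*25*24 = -50*24 = -1200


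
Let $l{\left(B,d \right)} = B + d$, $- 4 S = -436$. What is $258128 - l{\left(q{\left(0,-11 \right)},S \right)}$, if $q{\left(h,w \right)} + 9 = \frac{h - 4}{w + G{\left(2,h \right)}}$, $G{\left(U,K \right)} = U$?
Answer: $\frac{2322248}{9} \approx 2.5803 \cdot 10^{5}$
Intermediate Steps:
$S = 109$ ($S = \left(- \frac{1}{4}\right) \left(-436\right) = 109$)
$q{\left(h,w \right)} = -9 + \frac{-4 + h}{2 + w}$ ($q{\left(h,w \right)} = -9 + \frac{h - 4}{w + 2} = -9 + \frac{-4 + h}{2 + w}$)
$258128 - l{\left(q{\left(0,-11 \right)},S \right)} = 258128 - \left(\frac{-22 + 0 - -99}{2 - 11} + 109\right) = 258128 - \left(\frac{-22 + 0 + 99}{-9} + 109\right) = 258128 - \left(\left(- \frac{1}{9}\right) 77 + 109\right) = 258128 - \left(- \frac{77}{9} + 109\right) = 258128 - \frac{904}{9} = \frac{2322248}{9}$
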